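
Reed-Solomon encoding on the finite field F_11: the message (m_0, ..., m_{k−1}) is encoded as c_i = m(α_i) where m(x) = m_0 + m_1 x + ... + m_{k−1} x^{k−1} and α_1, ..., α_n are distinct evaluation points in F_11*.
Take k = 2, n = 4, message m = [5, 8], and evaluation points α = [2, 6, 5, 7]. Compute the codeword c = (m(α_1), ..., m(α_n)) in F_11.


c = [10, 9, 1, 6]

Message polynomial: m(x) = 5 + 8·x (mod 11).
For each evaluation point α_i, compute m(α_i) mod 11:
  α_1 = 2: Horner steps 8 → 10, so m(2) = 10.
  α_2 = 6: Horner steps 8 → 9, so m(6) = 9.
  α_3 = 5: Horner steps 8 → 1, so m(5) = 1.
  α_4 = 7: Horner steps 8 → 6, so m(7) = 6.
Codeword c = [10, 9, 1, 6] ∈ F_11^4.


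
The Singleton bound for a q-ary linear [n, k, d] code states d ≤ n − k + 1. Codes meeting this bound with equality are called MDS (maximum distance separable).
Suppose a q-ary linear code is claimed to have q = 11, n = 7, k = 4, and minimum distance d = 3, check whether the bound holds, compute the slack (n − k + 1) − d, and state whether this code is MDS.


Singleton RHS = n − k + 1 = 4, slack = 1, bound satisfied, not MDS.

Singleton bound: d ≤ n − k + 1.
Here n = 7, k = 4, so n − k + 1 = 4.
Given d = 3, check d ≤ 4: YES.
Slack = (n − k + 1) − d = 1.
The code is NOT MDS (slack = 1 > 0).
Description: the claimed parameters are [7, 4, 3]_11; such a code would be non-MDS.


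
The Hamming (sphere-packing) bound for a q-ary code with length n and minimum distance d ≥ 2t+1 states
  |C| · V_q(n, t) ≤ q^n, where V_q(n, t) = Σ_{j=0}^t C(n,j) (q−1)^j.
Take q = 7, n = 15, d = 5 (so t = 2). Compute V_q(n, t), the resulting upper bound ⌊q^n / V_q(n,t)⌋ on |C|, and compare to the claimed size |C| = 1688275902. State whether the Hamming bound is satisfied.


V_q(n, t) = 3871, q^n = 4747561509943, Hamming bound = 1226443169, |C| = 1688275902 > bound (violated).

Step 1: Compute V_q(n, t) = Σ_{j=0}^2 C(n, j) (q−1)^j.
  j = 0: C(15,0)·(6)^0 = 1·1 = 1.
  j = 1: C(15,1)·(6)^1 = 15·6 = 90.
  j = 2: C(15,2)·(6)^2 = 105·36 = 3780.
  V_q(n, t) = 1 + 90 + 3780 = 3871.
Step 2: q^n = 7^15 = 4747561509943.
Step 3: Hamming bound ⌊q^n / V_q(n,t)⌋ = ⌊4747561509943/3871⌋ = 1226443169.
Step 4: Compare |C| = 1688275902 to 1226443169: violated.
The claimed |C| lies above the Hamming bound, so no 7-ary code of length 15 with d ≥ 5 can have 1688275902 codewords.


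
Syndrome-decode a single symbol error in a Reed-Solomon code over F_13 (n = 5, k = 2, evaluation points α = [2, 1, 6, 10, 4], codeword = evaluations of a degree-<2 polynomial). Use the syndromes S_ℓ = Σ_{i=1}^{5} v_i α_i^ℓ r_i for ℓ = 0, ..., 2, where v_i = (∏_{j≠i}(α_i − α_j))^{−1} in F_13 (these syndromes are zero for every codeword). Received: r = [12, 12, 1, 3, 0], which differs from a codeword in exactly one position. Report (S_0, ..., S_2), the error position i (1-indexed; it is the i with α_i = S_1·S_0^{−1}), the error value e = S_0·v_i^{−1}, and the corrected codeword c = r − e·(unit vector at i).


S = (4, 4, 4), error at position 2, error magnitude e = 7, c = [12, 5, 1, 3, 0].

Step 1: column multipliers v_i = (∏_{j≠i}(α_i − α_j))^{−1} mod 13.
  i = 1 (α = 2): (2−1)(2−6)(2−10)(2−4) = 1·(−4)·(−8)·(−2) = −64 ≡ 1, so v_1 = 1^{−1} = 1 (mod 13).
  i = 2 (α = 1): (1−2)(1−6)(1−10)(1−4) = (−1)·(−5)·(−9)·(−3) = 135 ≡ 5, so v_2 = 5^{−1} = 8 (mod 13).
  i = 3 (α = 6): (6−2)(6−1)(6−10)(6−4) = 4·5·(−4)·2 = −160 ≡ 9, so v_3 = 9^{−1} = 3 (mod 13).
  i = 4 (α = 10): (10−2)(10−1)(10−6)(10−4) = 8·9·4·6 = 1728 ≡ 12, so v_4 = 12^{−1} = 12 (mod 13).
  i = 5 (α = 4): (4−2)(4−1)(4−6)(4−10) = 2·3·(−2)·(−6) = 72 ≡ 7, so v_5 = 7^{−1} = 2 (mod 13).
  v = [1, 8, 3, 12, 2].
Step 2: syndromes of r = [12, 12, 1, 3, 0] (all sums mod 13).
  S_0 = Σ v_i r_i = 1·12 + 8·12 + 3·1 + 12·3 + 2·0 = 147 ≡ 4.
  S_1 = Σ v_i α_i r_i = 1·2·12 + 8·1·12 + 3·6·1 + 12·10·3 + 2·4·0 = 498 ≡ 4.
  α_i^2 mod 13 = [4, 1, 10, 9, 3].
  S_2 = Σ v_i α_i^2 r_i = 1·4·12 + 8·1·12 + 3·10·1 + 12·9·3 + 2·3·0 = 498 ≡ 4.
  S = (4, 4, 4) ≠ 0, so r is not a codeword (an error is present).
Step 3: locate the error. For a single error e at position i, S_ℓ = v_i·e·α_i^ℓ, so α_err = S_1/S_0.
  S_0^{−1} = 4^{−1} = 10 (mod 13), so α_err = 4·10 = 40 ≡ 1 = α_2. Error position i = 2.
  Consistency check: S_2/S_1 = 4·10 = 40 ≡ 1 = α_err ✓ (single-error assumption holds).
Step 4: error magnitude e = S_0/v_2 = S_0·∏_{j≠2}(α_2 − α_j) = 4·5 = 20 ≡ 7 (mod 13).
Step 5: correct position 2: c_2 = r_2 − e = 12 − 7 ≡ 5 (mod 13). Hence c = [12, 5, 1, 3, 0].
  Check: interpolating c through the α_i gives m(x) = 11 + 7·x (degree < 2) with m(α_i) = c_i for every i, so c is indeed a codeword.


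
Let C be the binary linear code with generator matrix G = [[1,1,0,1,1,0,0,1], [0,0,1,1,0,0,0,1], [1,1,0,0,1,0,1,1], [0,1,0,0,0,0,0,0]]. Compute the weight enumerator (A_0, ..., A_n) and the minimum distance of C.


Weight distribution: A_0 = 1, A_1 = 1, A_2 = 1, A_3 = 4, A_4 = 5, A_5 = 3, A_6 = 1. Minimum distance d = 1.

Enumerate all 2^4 = 16 messages m ∈ F_2^4.
For each, compute codeword c = mG in F_2^8, then tally its weight.
  m = 0000 → c = 00000000, weight = 0.
  m = 1000 → c = 11011001, weight = 5.
  m = 0100 → c = 00110001, weight = 3.
  m = 1100 → c = 11101000, weight = 4.
  m = 0010 → c = 11001011, weight = 5.
  m = 1010 → c = 00010010, weight = 2.
  m = 0110 → c = 11111010, weight = 6.
  m = 1110 → c = 00100011, weight = 3.
  m = 0001 → c = 01000000, weight = 1.
  m = 1001 → c = 10011001, weight = 4.
  m = 0101 → c = 01110001, weight = 4.
  m = 1101 → c = 10101000, weight = 3.
  m = 0011 → c = 10001011, weight = 4.
  m = 1011 → c = 01010010, weight = 3.
  m = 0111 → c = 10111010, weight = 5.
  m = 1111 → c = 01100011, weight = 4.
Tally weights:
  weight 0: 1 codewords.
  weight 1: 1 codewords.
  weight 2: 1 codewords.
  weight 3: 4 codewords.
  weight 4: 5 codewords.
  weight 5: 3 codewords.
  weight 6: 1 codewords.
Minimum distance d = smallest w > 0 with A_w > 0 = 1.
Sanity: Σ A_w = 16 = 2^4 = 16 ✓.


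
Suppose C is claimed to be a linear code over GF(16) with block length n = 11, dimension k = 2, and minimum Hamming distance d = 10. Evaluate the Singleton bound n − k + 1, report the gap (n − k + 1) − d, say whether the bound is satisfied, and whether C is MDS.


Singleton RHS = n − k + 1 = 10, slack = 0, bound satisfied, MDS.

Singleton bound: d ≤ n − k + 1.
Here n = 11, k = 2, so n − k + 1 = 10.
Given d = 10, check d ≤ 10: YES.
Slack = (n − k + 1) − d = 0.
The code is MDS (slack = 0).
Description: the claimed parameters are [11, 2, 10]_16; such a code would be MDS (meets Singleton bound).


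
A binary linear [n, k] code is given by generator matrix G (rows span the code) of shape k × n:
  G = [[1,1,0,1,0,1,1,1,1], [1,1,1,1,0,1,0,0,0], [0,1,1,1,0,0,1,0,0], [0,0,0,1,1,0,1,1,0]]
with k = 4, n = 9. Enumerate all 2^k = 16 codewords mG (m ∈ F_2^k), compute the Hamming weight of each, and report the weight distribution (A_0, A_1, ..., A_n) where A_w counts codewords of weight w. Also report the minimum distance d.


Weight distribution: A_0 = 1, A_3 = 1, A_4 = 7, A_5 = 4, A_7 = 3. Minimum distance d = 3.

Enumerate all 2^4 = 16 messages m ∈ F_2^4.
For each, compute codeword c = mG in F_2^9, then tally its weight.
  m = 0000 → c = 000000000, weight = 0.
  m = 1000 → c = 110101111, weight = 7.
  m = 0100 → c = 111101000, weight = 5.
  m = 1100 → c = 001000111, weight = 4.
  m = 0010 → c = 011100100, weight = 4.
  m = 1010 → c = 101001011, weight = 5.
  m = 0110 → c = 100001100, weight = 3.
  m = 1110 → c = 010100011, weight = 4.
  m = 0001 → c = 000110110, weight = 4.
  m = 1001 → c = 110011001, weight = 5.
  m = 0101 → c = 111011110, weight = 7.
  m = 1101 → c = 001110001, weight = 4.
  m = 0011 → c = 011010010, weight = 4.
  m = 1011 → c = 101111101, weight = 7.
  m = 0111 → c = 100111010, weight = 5.
  m = 1111 → c = 010010101, weight = 4.
Tally weights:
  weight 0: 1 codewords.
  weight 3: 1 codewords.
  weight 4: 7 codewords.
  weight 5: 4 codewords.
  weight 7: 3 codewords.
Minimum distance d = smallest w > 0 with A_w > 0 = 3.
Sanity: Σ A_w = 16 = 2^4 = 16 ✓.


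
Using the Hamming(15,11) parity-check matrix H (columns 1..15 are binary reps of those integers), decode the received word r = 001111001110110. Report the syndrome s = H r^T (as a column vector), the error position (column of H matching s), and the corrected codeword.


s = (1, 1, 1, 1)^T, error position = 15, corrected codeword c = 001111001110111

Compute s = H r^T mod 2 one row at a time:
  s_1 = 0 + 1 + 1 + 1 + 0 + 1 + 1 + 0 = 5 ≡ 1 (mod 2).
  s_2 = 1 + 1 + 1 + 0 + 0 + 1 + 1 + 0 = 5 ≡ 1 (mod 2).
  s_3 = 0 + 1 + 1 + 0 + 1 + 1 + 1 + 0 = 5 ≡ 1 (mod 2).
  s_4 = 0 + 1 + 1 + 0 + 1 + 1 + 1 + 0 = 5 ≡ 1 (mod 2).
s = (1, 1, 1, 1)^T — this equals column 15 of H (binary 1111), so error is at position 15.
Correct: flip bit 15 of r = 001111001110110 to get c = 001111001110111.


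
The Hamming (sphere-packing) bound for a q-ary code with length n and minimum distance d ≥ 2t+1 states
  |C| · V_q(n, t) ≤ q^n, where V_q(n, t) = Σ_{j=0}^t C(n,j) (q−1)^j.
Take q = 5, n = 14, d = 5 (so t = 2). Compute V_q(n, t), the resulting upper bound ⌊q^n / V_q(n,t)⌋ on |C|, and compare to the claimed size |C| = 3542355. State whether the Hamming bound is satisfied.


V_q(n, t) = 1513, q^n = 6103515625, Hamming bound = 4034048, |C| = 3542355 ≤ bound (satisfied).

Step 1: Compute V_q(n, t) = Σ_{j=0}^2 C(n, j) (q−1)^j.
  j = 0: C(14,0)·(4)^0 = 1·1 = 1.
  j = 1: C(14,1)·(4)^1 = 14·4 = 56.
  j = 2: C(14,2)·(4)^2 = 91·16 = 1456.
  V_q(n, t) = 1 + 56 + 1456 = 1513.
Step 2: q^n = 5^14 = 6103515625.
Step 3: Hamming bound ⌊q^n / V_q(n,t)⌋ = ⌊6103515625/1513⌋ = 4034048.
Step 4: Compare |C| = 3542355 to 4034048: satisfied.
The claimed |C| lies below the Hamming bound.


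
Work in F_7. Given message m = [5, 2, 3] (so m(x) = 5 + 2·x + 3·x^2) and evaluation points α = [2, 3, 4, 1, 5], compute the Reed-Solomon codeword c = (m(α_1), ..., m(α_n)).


c = [0, 3, 5, 3, 6]

Message polynomial: m(x) = 5 + 2·x + 3·x^2 (mod 7).
For each evaluation point α_i, compute m(α_i) mod 7:
  α_1 = 2: Horner steps 3 → 1 → 0, so m(2) = 0.
  α_2 = 3: Horner steps 3 → 4 → 3, so m(3) = 3.
  α_3 = 4: Horner steps 3 → 0 → 5, so m(4) = 5.
  α_4 = 1: Horner steps 3 → 5 → 3, so m(1) = 3.
  α_5 = 5: Horner steps 3 → 3 → 6, so m(5) = 6.
Codeword c = [0, 3, 5, 3, 6] ∈ F_7^5.


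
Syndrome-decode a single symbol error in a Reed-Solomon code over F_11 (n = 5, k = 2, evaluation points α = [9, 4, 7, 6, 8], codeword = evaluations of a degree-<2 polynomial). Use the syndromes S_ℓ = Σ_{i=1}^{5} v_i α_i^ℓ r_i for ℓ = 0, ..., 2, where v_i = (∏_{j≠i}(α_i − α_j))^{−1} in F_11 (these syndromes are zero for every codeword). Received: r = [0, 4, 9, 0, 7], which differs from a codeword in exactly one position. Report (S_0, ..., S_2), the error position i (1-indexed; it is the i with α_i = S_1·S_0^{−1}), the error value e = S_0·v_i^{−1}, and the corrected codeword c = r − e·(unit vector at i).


S = (9, 4, 3), error at position 1, error magnitude e = 6, c = [5, 4, 9, 0, 7].

Step 1: column multipliers v_i = (∏_{j≠i}(α_i − α_j))^{−1} mod 11.
  i = 1 (α = 9): (9−4)(9−7)(9−6)(9−8) = 5·2·3·1 = 30 ≡ 8, so v_1 = 8^{−1} = 7 (mod 11).
  i = 2 (α = 4): (4−9)(4−7)(4−6)(4−8) = (−5)·(−3)·(−2)·(−4) = 120 ≡ 10, so v_2 = 10^{−1} = 10 (mod 11).
  i = 3 (α = 7): (7−9)(7−4)(7−6)(7−8) = (−2)·3·1·(−1) = 6 ≡ 6, so v_3 = 6^{−1} = 2 (mod 11).
  i = 4 (α = 6): (6−9)(6−4)(6−7)(6−8) = (−3)·2·(−1)·(−2) = −12 ≡ 10, so v_4 = 10^{−1} = 10 (mod 11).
  i = 5 (α = 8): (8−9)(8−4)(8−7)(8−6) = (−1)·4·1·2 = −8 ≡ 3, so v_5 = 3^{−1} = 4 (mod 11).
  v = [7, 10, 2, 10, 4].
Step 2: syndromes of r = [0, 4, 9, 0, 7] (all sums mod 11).
  S_0 = Σ v_i r_i = 7·0 + 10·4 + 2·9 + 10·0 + 4·7 = 86 ≡ 9.
  S_1 = Σ v_i α_i r_i = 7·9·0 + 10·4·4 + 2·7·9 + 10·6·0 + 4·8·7 = 510 ≡ 4.
  α_i^2 mod 11 = [4, 5, 5, 3, 9].
  S_2 = Σ v_i α_i^2 r_i = 7·4·0 + 10·5·4 + 2·5·9 + 10·3·0 + 4·9·7 = 542 ≡ 3.
  S = (9, 4, 3) ≠ 0, so r is not a codeword (an error is present).
Step 3: locate the error. For a single error e at position i, S_ℓ = v_i·e·α_i^ℓ, so α_err = S_1/S_0.
  S_0^{−1} = 9^{−1} = 5 (mod 11), so α_err = 4·5 = 20 ≡ 9 = α_1. Error position i = 1.
  Consistency check: S_2/S_1 = 3·3 = 9 ≡ 9 = α_err ✓ (single-error assumption holds).
Step 4: error magnitude e = S_0/v_1 = S_0·∏_{j≠1}(α_1 − α_j) = 9·8 = 72 ≡ 6 (mod 11).
Step 5: correct position 1: c_1 = r_1 − e = 0 − 6 ≡ 5 (mod 11). Hence c = [5, 4, 9, 0, 7].
  Check: interpolating c through the α_i gives m(x) = 1 + 9·x (degree < 2) with m(α_i) = c_i for every i, so c is indeed a codeword.


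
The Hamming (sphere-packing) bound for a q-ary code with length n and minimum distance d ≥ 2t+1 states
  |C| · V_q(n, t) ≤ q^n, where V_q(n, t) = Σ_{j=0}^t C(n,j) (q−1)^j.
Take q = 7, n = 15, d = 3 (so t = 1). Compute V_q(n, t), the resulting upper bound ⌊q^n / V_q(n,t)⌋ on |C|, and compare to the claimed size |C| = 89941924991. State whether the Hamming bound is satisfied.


V_q(n, t) = 91, q^n = 4747561509943, Hamming bound = 52171005603, |C| = 89941924991 > bound (violated).

Step 1: Compute V_q(n, t) = Σ_{j=0}^1 C(n, j) (q−1)^j.
  j = 0: C(15,0)·(6)^0 = 1·1 = 1.
  j = 1: C(15,1)·(6)^1 = 15·6 = 90.
  V_q(n, t) = 1 + 90 = 91.
Step 2: q^n = 7^15 = 4747561509943.
Step 3: Hamming bound ⌊q^n / V_q(n,t)⌋ = ⌊4747561509943/91⌋ = 52171005603.
Step 4: Compare |C| = 89941924991 to 52171005603: violated.
The claimed |C| lies above the Hamming bound, so no 7-ary code of length 15 with d ≥ 3 can have 89941924991 codewords.


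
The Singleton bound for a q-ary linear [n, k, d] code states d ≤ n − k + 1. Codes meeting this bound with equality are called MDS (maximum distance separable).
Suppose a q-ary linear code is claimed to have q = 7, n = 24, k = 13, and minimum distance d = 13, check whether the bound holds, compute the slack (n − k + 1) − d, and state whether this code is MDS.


Singleton RHS = n − k + 1 = 12, slack = -1, bound violated (no such code; not MDS).

Singleton bound: d ≤ n − k + 1.
Here n = 24, k = 13, so n − k + 1 = 12.
Given d = 13, check d ≤ 12: NO.
Slack = (n − k + 1) − d = -1.
The slack is negative: d = 13 exceeds n − k + 1 = 12 by 1, so the Singleton bound is violated and no linear [24, 13, 13]_7 code can exist. In particular it is not MDS (MDS requires d = n − k + 1 exactly).
Description: the claimed parameters are [24, 13, 13]_7; such a code would be impossible (violates the Singleton bound).


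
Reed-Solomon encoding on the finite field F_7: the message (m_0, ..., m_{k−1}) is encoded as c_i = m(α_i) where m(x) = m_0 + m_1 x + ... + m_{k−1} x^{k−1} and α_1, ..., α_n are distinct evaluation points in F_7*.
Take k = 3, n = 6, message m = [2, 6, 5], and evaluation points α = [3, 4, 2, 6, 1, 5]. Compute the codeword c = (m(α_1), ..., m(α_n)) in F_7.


c = [2, 1, 6, 1, 6, 3]

Message polynomial: m(x) = 2 + 6·x + 5·x^2 (mod 7).
For each evaluation point α_i, compute m(α_i) mod 7:
  α_1 = 3: Horner steps 5 → 0 → 2, so m(3) = 2.
  α_2 = 4: Horner steps 5 → 5 → 1, so m(4) = 1.
  α_3 = 2: Horner steps 5 → 2 → 6, so m(2) = 6.
  α_4 = 6: Horner steps 5 → 1 → 1, so m(6) = 1.
  α_5 = 1: Horner steps 5 → 4 → 6, so m(1) = 6.
  α_6 = 5: Horner steps 5 → 3 → 3, so m(5) = 3.
Codeword c = [2, 1, 6, 1, 6, 3] ∈ F_7^6.


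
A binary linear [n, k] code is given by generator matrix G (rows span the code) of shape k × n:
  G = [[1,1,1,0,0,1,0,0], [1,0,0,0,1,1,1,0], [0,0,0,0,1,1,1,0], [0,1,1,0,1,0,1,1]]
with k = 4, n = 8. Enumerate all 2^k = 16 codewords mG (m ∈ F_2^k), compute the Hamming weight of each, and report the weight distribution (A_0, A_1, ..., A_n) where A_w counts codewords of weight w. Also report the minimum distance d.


Weight distribution: A_0 = 1, A_1 = 2, A_2 = 1, A_3 = 2, A_4 = 5, A_5 = 4, A_6 = 1. Minimum distance d = 1.

Enumerate all 2^4 = 16 messages m ∈ F_2^4.
For each, compute codeword c = mG in F_2^8, then tally its weight.
  m = 0000 → c = 00000000, weight = 0.
  m = 1000 → c = 11100100, weight = 4.
  m = 0100 → c = 10001110, weight = 4.
  m = 1100 → c = 01101010, weight = 4.
  m = 0010 → c = 00001110, weight = 3.
  m = 1010 → c = 11101010, weight = 5.
  m = 0110 → c = 10000000, weight = 1.
  m = 1110 → c = 01100100, weight = 3.
  m = 0001 → c = 01101011, weight = 5.
  m = 1001 → c = 10001111, weight = 5.
  m = 0101 → c = 11100101, weight = 5.
  m = 1101 → c = 00000001, weight = 1.
  m = 0011 → c = 01100101, weight = 4.
  m = 1011 → c = 10000001, weight = 2.
  m = 0111 → c = 11101011, weight = 6.
  m = 1111 → c = 00001111, weight = 4.
Tally weights:
  weight 0: 1 codewords.
  weight 1: 2 codewords.
  weight 2: 1 codewords.
  weight 3: 2 codewords.
  weight 4: 5 codewords.
  weight 5: 4 codewords.
  weight 6: 1 codewords.
Minimum distance d = smallest w > 0 with A_w > 0 = 1.
Sanity: Σ A_w = 16 = 2^4 = 16 ✓.


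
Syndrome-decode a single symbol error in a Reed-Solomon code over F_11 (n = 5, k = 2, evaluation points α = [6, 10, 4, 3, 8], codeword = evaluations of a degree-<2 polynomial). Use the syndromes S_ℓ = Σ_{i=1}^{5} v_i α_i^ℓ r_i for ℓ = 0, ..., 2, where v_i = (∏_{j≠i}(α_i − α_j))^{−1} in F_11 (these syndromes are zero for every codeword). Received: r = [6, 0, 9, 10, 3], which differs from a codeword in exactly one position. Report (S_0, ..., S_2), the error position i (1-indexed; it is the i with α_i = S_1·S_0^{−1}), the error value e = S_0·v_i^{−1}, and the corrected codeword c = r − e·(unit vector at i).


S = (10, 8, 2), error at position 4, error magnitude e = 5, c = [6, 0, 9, 5, 3].

Step 1: column multipliers v_i = (∏_{j≠i}(α_i − α_j))^{−1} mod 11.
  i = 1 (α = 6): (6−10)(6−4)(6−3)(6−8) = (−4)·2·3·(−2) = 48 ≡ 4, so v_1 = 4^{−1} = 3 (mod 11).
  i = 2 (α = 10): (10−6)(10−4)(10−3)(10−8) = 4·6·7·2 = 336 ≡ 6, so v_2 = 6^{−1} = 2 (mod 11).
  i = 3 (α = 4): (4−6)(4−10)(4−3)(4−8) = (−2)·(−6)·1·(−4) = −48 ≡ 7, so v_3 = 7^{−1} = 8 (mod 11).
  i = 4 (α = 3): (3−6)(3−10)(3−4)(3−8) = (−3)·(−7)·(−1)·(−5) = 105 ≡ 6, so v_4 = 6^{−1} = 2 (mod 11).
  i = 5 (α = 8): (8−6)(8−10)(8−4)(8−3) = 2·(−2)·4·5 = −80 ≡ 8, so v_5 = 8^{−1} = 7 (mod 11).
  v = [3, 2, 8, 2, 7].
Step 2: syndromes of r = [6, 0, 9, 10, 3] (all sums mod 11).
  S_0 = Σ v_i r_i = 3·6 + 2·0 + 8·9 + 2·10 + 7·3 = 131 ≡ 10.
  S_1 = Σ v_i α_i r_i = 3·6·6 + 2·10·0 + 8·4·9 + 2·3·10 + 7·8·3 = 624 ≡ 8.
  α_i^2 mod 11 = [3, 1, 5, 9, 9].
  S_2 = Σ v_i α_i^2 r_i = 3·3·6 + 2·1·0 + 8·5·9 + 2·9·10 + 7·9·3 = 783 ≡ 2.
  S = (10, 8, 2) ≠ 0, so r is not a codeword (an error is present).
Step 3: locate the error. For a single error e at position i, S_ℓ = v_i·e·α_i^ℓ, so α_err = S_1/S_0.
  S_0^{−1} = 10^{−1} = 10 (mod 11), so α_err = 8·10 = 80 ≡ 3 = α_4. Error position i = 4.
  Consistency check: S_2/S_1 = 2·7 = 14 ≡ 3 = α_err ✓ (single-error assumption holds).
Step 4: error magnitude e = S_0/v_4 = S_0·∏_{j≠4}(α_4 − α_j) = 10·6 = 60 ≡ 5 (mod 11).
Step 5: correct position 4: c_4 = r_4 − e = 10 − 5 ≡ 5 (mod 11). Hence c = [6, 0, 9, 5, 3].
  Check: interpolating c through the α_i gives m(x) = 4 + 4·x (degree < 2) with m(α_i) = c_i for every i, so c is indeed a codeword.


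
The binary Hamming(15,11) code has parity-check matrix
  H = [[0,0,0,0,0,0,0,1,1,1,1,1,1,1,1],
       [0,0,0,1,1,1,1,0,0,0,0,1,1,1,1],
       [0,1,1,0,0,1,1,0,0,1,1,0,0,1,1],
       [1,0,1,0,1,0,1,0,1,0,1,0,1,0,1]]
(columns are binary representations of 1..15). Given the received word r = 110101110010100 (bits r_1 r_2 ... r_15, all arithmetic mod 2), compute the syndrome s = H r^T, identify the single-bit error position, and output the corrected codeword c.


s = (1, 0, 0, 0)^T, error position = 8, corrected codeword c = 110101100010100

Compute s = H r^T mod 2 one row at a time:
  s_1 = 1 + 0 + 0 + 1 + 0 + 1 + 0 + 0 = 3 ≡ 1 (mod 2).
  s_2 = 1 + 0 + 1 + 1 + 0 + 1 + 0 + 0 = 4 ≡ 0 (mod 2).
  s_3 = 1 + 0 + 1 + 1 + 0 + 1 + 0 + 0 = 4 ≡ 0 (mod 2).
  s_4 = 1 + 0 + 0 + 1 + 0 + 1 + 1 + 0 = 4 ≡ 0 (mod 2).
s = (1, 0, 0, 0)^T — this equals column 8 of H (binary 1000), so error is at position 8.
Correct: flip bit 8 of r = 110101110010100 to get c = 110101100010100.


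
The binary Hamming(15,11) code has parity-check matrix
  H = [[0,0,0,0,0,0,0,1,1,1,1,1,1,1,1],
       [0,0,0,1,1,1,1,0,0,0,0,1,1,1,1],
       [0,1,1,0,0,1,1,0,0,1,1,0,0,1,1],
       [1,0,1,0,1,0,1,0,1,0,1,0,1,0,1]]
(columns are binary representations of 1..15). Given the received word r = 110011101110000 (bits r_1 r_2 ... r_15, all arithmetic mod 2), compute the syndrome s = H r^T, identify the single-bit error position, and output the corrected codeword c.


s = (1, 1, 1, 1)^T, error position = 15, corrected codeword c = 110011101110001

Compute s = H r^T mod 2 one row at a time:
  s_1 = 0 + 1 + 1 + 1 + 0 + 0 + 0 + 0 = 3 ≡ 1 (mod 2).
  s_2 = 0 + 1 + 1 + 1 + 0 + 0 + 0 + 0 = 3 ≡ 1 (mod 2).
  s_3 = 1 + 0 + 1 + 1 + 1 + 1 + 0 + 0 = 5 ≡ 1 (mod 2).
  s_4 = 1 + 0 + 1 + 1 + 1 + 1 + 0 + 0 = 5 ≡ 1 (mod 2).
s = (1, 1, 1, 1)^T — this equals column 15 of H (binary 1111), so error is at position 15.
Correct: flip bit 15 of r = 110011101110000 to get c = 110011101110001.


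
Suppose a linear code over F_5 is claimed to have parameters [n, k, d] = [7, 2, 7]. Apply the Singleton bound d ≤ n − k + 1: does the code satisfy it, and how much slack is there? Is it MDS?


Singleton RHS = n − k + 1 = 6, slack = -1, bound violated (no such code; not MDS).

Singleton bound: d ≤ n − k + 1.
Here n = 7, k = 2, so n − k + 1 = 6.
Given d = 7, check d ≤ 6: NO.
Slack = (n − k + 1) − d = -1.
The slack is negative: d = 7 exceeds n − k + 1 = 6 by 1, so the Singleton bound is violated and no linear [7, 2, 7]_5 code can exist. In particular it is not MDS (MDS requires d = n − k + 1 exactly).
Description: the claimed parameters are [7, 2, 7]_5; such a code would be impossible (violates the Singleton bound).


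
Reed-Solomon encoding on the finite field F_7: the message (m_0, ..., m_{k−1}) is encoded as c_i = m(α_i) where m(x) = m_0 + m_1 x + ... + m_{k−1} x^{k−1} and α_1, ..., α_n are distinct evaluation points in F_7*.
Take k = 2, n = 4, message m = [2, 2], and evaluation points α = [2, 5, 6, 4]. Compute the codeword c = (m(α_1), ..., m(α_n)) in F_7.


c = [6, 5, 0, 3]

Message polynomial: m(x) = 2 + 2·x (mod 7).
For each evaluation point α_i, compute m(α_i) mod 7:
  α_1 = 2: Horner steps 2 → 6, so m(2) = 6.
  α_2 = 5: Horner steps 2 → 5, so m(5) = 5.
  α_3 = 6: Horner steps 2 → 0, so m(6) = 0.
  α_4 = 4: Horner steps 2 → 3, so m(4) = 3.
Codeword c = [6, 5, 0, 3] ∈ F_7^4.


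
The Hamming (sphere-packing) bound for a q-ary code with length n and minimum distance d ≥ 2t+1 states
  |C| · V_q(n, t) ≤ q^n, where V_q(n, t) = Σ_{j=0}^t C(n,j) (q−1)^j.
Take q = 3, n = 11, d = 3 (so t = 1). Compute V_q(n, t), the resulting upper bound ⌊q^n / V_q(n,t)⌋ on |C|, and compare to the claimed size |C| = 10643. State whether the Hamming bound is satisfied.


V_q(n, t) = 23, q^n = 177147, Hamming bound = 7702, |C| = 10643 > bound (violated).

Step 1: Compute V_q(n, t) = Σ_{j=0}^1 C(n, j) (q−1)^j.
  j = 0: C(11,0)·(2)^0 = 1·1 = 1.
  j = 1: C(11,1)·(2)^1 = 11·2 = 22.
  V_q(n, t) = 1 + 22 = 23.
Step 2: q^n = 3^11 = 177147.
Step 3: Hamming bound ⌊q^n / V_q(n,t)⌋ = ⌊177147/23⌋ = 7702.
Step 4: Compare |C| = 10643 to 7702: violated.
The claimed |C| lies above the Hamming bound, so no 3-ary code of length 11 with d ≥ 3 can have 10643 codewords.


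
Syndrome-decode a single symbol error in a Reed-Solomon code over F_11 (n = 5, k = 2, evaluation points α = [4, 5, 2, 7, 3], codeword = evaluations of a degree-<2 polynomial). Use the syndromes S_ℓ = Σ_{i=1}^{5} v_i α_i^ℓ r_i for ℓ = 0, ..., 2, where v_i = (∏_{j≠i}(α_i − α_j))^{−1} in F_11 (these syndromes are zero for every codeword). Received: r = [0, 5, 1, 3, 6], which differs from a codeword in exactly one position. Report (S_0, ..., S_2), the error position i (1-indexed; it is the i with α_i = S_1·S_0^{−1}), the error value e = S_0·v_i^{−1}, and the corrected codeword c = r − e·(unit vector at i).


S = (1, 7, 5), error at position 4, error magnitude e = 10, c = [0, 5, 1, 4, 6].

Step 1: column multipliers v_i = (∏_{j≠i}(α_i − α_j))^{−1} mod 11.
  i = 1 (α = 4): (4−5)(4−2)(4−7)(4−3) = (−1)·2·(−3)·1 = 6 ≡ 6, so v_1 = 6^{−1} = 2 (mod 11).
  i = 2 (α = 5): (5−4)(5−2)(5−7)(5−3) = 1·3·(−2)·2 = −12 ≡ 10, so v_2 = 10^{−1} = 10 (mod 11).
  i = 3 (α = 2): (2−4)(2−5)(2−7)(2−3) = (−2)·(−3)·(−5)·(−1) = 30 ≡ 8, so v_3 = 8^{−1} = 7 (mod 11).
  i = 4 (α = 7): (7−4)(7−5)(7−2)(7−3) = 3·2·5·4 = 120 ≡ 10, so v_4 = 10^{−1} = 10 (mod 11).
  i = 5 (α = 3): (3−4)(3−5)(3−2)(3−7) = (−1)·(−2)·1·(−4) = −8 ≡ 3, so v_5 = 3^{−1} = 4 (mod 11).
  v = [2, 10, 7, 10, 4].
Step 2: syndromes of r = [0, 5, 1, 3, 6] (all sums mod 11).
  S_0 = Σ v_i r_i = 2·0 + 10·5 + 7·1 + 10·3 + 4·6 = 111 ≡ 1.
  S_1 = Σ v_i α_i r_i = 2·4·0 + 10·5·5 + 7·2·1 + 10·7·3 + 4·3·6 = 546 ≡ 7.
  α_i^2 mod 11 = [5, 3, 4, 5, 9].
  S_2 = Σ v_i α_i^2 r_i = 2·5·0 + 10·3·5 + 7·4·1 + 10·5·3 + 4·9·6 = 544 ≡ 5.
  S = (1, 7, 5) ≠ 0, so r is not a codeword (an error is present).
Step 3: locate the error. For a single error e at position i, S_ℓ = v_i·e·α_i^ℓ, so α_err = S_1/S_0.
  S_0^{−1} = 1^{−1} = 1 (mod 11), so α_err = 7·1 = 7 ≡ 7 = α_4. Error position i = 4.
  Consistency check: S_2/S_1 = 5·8 = 40 ≡ 7 = α_err ✓ (single-error assumption holds).
Step 4: error magnitude e = S_0/v_4 = S_0·∏_{j≠4}(α_4 − α_j) = 1·10 = 10 ≡ 10 (mod 11).
Step 5: correct position 4: c_4 = r_4 − e = 3 − 10 ≡ 4 (mod 11). Hence c = [0, 5, 1, 4, 6].
  Check: interpolating c through the α_i gives m(x) = 2 + 5·x (degree < 2) with m(α_i) = c_i for every i, so c is indeed a codeword.


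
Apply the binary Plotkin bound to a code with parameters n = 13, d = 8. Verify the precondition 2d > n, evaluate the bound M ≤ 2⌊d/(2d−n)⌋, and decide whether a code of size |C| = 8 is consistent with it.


Plotkin bound M ≤ 4; given |C| = 8 > bound (violated).

Check applicability: 2d = 16, n = 13.
2d − n = 3 > 0, so Plotkin applies.
Compute d/(2d−n) = 8/3 ≈ 2.6667.
⌊d/(2d−n)⌋ = 2.
Plotkin bound: M ≤ 2·2 = 4.
Given |C| = 8, check: VIOLATED.
This |C| is above the Plotkin bound, so no binary code with n = 13, d = 8 and 8 codewords exists.


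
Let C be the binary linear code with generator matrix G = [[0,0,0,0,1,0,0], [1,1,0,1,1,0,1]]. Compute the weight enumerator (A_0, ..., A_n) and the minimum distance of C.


Weight distribution: A_0 = 1, A_1 = 1, A_4 = 1, A_5 = 1. Minimum distance d = 1.

Enumerate all 2^2 = 4 messages m ∈ F_2^2.
For each, compute codeword c = mG in F_2^7, then tally its weight.
  m = 00 → c = 0000000, weight = 0.
  m = 10 → c = 0000100, weight = 1.
  m = 01 → c = 1101101, weight = 5.
  m = 11 → c = 1101001, weight = 4.
Tally weights:
  weight 0: 1 codewords.
  weight 1: 1 codewords.
  weight 4: 1 codewords.
  weight 5: 1 codewords.
Minimum distance d = smallest w > 0 with A_w > 0 = 1.
Sanity: Σ A_w = 4 = 2^2 = 4 ✓.


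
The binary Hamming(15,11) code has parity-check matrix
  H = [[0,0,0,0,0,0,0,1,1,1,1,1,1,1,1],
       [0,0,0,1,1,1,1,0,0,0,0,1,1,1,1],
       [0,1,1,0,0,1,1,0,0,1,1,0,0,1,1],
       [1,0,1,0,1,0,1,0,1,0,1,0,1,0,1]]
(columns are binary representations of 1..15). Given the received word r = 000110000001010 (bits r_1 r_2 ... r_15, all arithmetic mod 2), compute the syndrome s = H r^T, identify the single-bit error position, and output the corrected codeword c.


s = (0, 0, 1, 1)^T, error position = 3, corrected codeword c = 001110000001010

Compute s = H r^T mod 2 one row at a time:
  s_1 = 0 + 0 + 0 + 0 + 1 + 0 + 1 + 0 = 2 ≡ 0 (mod 2).
  s_2 = 1 + 1 + 0 + 0 + 1 + 0 + 1 + 0 = 4 ≡ 0 (mod 2).
  s_3 = 0 + 0 + 0 + 0 + 0 + 0 + 1 + 0 = 1 ≡ 1 (mod 2).
  s_4 = 0 + 0 + 1 + 0 + 0 + 0 + 0 + 0 = 1 ≡ 1 (mod 2).
s = (0, 0, 1, 1)^T — this equals column 3 of H (binary 0011), so error is at position 3.
Correct: flip bit 3 of r = 000110000001010 to get c = 001110000001010.


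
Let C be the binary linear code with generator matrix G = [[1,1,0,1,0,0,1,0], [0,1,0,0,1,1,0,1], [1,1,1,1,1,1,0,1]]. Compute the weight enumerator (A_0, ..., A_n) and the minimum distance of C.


Weight distribution: A_0 = 1, A_3 = 2, A_4 = 2, A_5 = 1, A_6 = 1, A_7 = 1. Minimum distance d = 3.

Enumerate all 2^3 = 8 messages m ∈ F_2^3.
For each, compute codeword c = mG in F_2^8, then tally its weight.
  m = 000 → c = 00000000, weight = 0.
  m = 100 → c = 11010010, weight = 4.
  m = 010 → c = 01001101, weight = 4.
  m = 110 → c = 10011111, weight = 6.
  m = 001 → c = 11111101, weight = 7.
  m = 101 → c = 00101111, weight = 5.
  m = 011 → c = 10110000, weight = 3.
  m = 111 → c = 01100010, weight = 3.
Tally weights:
  weight 0: 1 codewords.
  weight 3: 2 codewords.
  weight 4: 2 codewords.
  weight 5: 1 codewords.
  weight 6: 1 codewords.
  weight 7: 1 codewords.
Minimum distance d = smallest w > 0 with A_w > 0 = 3.
Sanity: Σ A_w = 8 = 2^3 = 8 ✓.


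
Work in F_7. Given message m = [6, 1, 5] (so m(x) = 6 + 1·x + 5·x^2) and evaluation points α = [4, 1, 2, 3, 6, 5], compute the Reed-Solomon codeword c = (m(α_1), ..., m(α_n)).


c = [6, 5, 0, 5, 3, 3]

Message polynomial: m(x) = 6 + 1·x + 5·x^2 (mod 7).
For each evaluation point α_i, compute m(α_i) mod 7:
  α_1 = 4: Horner steps 5 → 0 → 6, so m(4) = 6.
  α_2 = 1: Horner steps 5 → 6 → 5, so m(1) = 5.
  α_3 = 2: Horner steps 5 → 4 → 0, so m(2) = 0.
  α_4 = 3: Horner steps 5 → 2 → 5, so m(3) = 5.
  α_5 = 6: Horner steps 5 → 3 → 3, so m(6) = 3.
  α_6 = 5: Horner steps 5 → 5 → 3, so m(5) = 3.
Codeword c = [6, 5, 0, 5, 3, 3] ∈ F_7^6.


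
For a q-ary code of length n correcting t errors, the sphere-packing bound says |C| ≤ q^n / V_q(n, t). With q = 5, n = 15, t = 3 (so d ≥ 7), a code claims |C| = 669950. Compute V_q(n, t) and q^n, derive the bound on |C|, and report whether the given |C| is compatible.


V_q(n, t) = 30861, q^n = 30517578125, Hamming bound = 988871, |C| = 669950 ≤ bound (satisfied).

Step 1: Compute V_q(n, t) = Σ_{j=0}^3 C(n, j) (q−1)^j.
  j = 0: C(15,0)·(4)^0 = 1·1 = 1.
  j = 1: C(15,1)·(4)^1 = 15·4 = 60.
  j = 2: C(15,2)·(4)^2 = 105·16 = 1680.
  j = 3: C(15,3)·(4)^3 = 455·64 = 29120.
  V_q(n, t) = 1 + 60 + 1680 + 29120 = 30861.
Step 2: q^n = 5^15 = 30517578125.
Step 3: Hamming bound ⌊q^n / V_q(n,t)⌋ = ⌊30517578125/30861⌋ = 988871.
Step 4: Compare |C| = 669950 to 988871: satisfied.
The claimed |C| lies below the Hamming bound.


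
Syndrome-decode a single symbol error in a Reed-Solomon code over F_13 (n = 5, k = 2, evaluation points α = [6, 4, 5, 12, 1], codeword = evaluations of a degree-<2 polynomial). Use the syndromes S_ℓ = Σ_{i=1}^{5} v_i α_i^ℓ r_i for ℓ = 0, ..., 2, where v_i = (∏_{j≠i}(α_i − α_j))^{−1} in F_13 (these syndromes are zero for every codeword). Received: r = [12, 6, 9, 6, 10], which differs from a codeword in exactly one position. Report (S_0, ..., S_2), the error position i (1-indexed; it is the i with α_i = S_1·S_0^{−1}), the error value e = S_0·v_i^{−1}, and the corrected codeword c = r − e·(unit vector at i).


S = (7, 6, 7), error at position 4, error magnitude e = 2, c = [12, 6, 9, 4, 10].

Step 1: column multipliers v_i = (∏_{j≠i}(α_i − α_j))^{−1} mod 13.
  i = 1 (α = 6): (6−4)(6−5)(6−12)(6−1) = 2·1·(−6)·5 = −60 ≡ 5, so v_1 = 5^{−1} = 8 (mod 13).
  i = 2 (α = 4): (4−6)(4−5)(4−12)(4−1) = (−2)·(−1)·(−8)·3 = −48 ≡ 4, so v_2 = 4^{−1} = 10 (mod 13).
  i = 3 (α = 5): (5−6)(5−4)(5−12)(5−1) = (−1)·1·(−7)·4 = 28 ≡ 2, so v_3 = 2^{−1} = 7 (mod 13).
  i = 4 (α = 12): (12−6)(12−4)(12−5)(12−1) = 6·8·7·11 = 3696 ≡ 4, so v_4 = 4^{−1} = 10 (mod 13).
  i = 5 (α = 1): (1−6)(1−4)(1−5)(1−12) = (−5)·(−3)·(−4)·(−11) = 660 ≡ 10, so v_5 = 10^{−1} = 4 (mod 13).
  v = [8, 10, 7, 10, 4].
Step 2: syndromes of r = [12, 6, 9, 6, 10] (all sums mod 13).
  S_0 = Σ v_i r_i = 8·12 + 10·6 + 7·9 + 10·6 + 4·10 = 319 ≡ 7.
  S_1 = Σ v_i α_i r_i = 8·6·12 + 10·4·6 + 7·5·9 + 10·12·6 + 4·1·10 = 1891 ≡ 6.
  α_i^2 mod 13 = [10, 3, 12, 1, 1].
  S_2 = Σ v_i α_i^2 r_i = 8·10·12 + 10·3·6 + 7·12·9 + 10·1·6 + 4·1·10 = 1996 ≡ 7.
  S = (7, 6, 7) ≠ 0, so r is not a codeword (an error is present).
Step 3: locate the error. For a single error e at position i, S_ℓ = v_i·e·α_i^ℓ, so α_err = S_1/S_0.
  S_0^{−1} = 7^{−1} = 2 (mod 13), so α_err = 6·2 = 12 ≡ 12 = α_4. Error position i = 4.
  Consistency check: S_2/S_1 = 7·11 = 77 ≡ 12 = α_err ✓ (single-error assumption holds).
Step 4: error magnitude e = S_0/v_4 = S_0·∏_{j≠4}(α_4 − α_j) = 7·4 = 28 ≡ 2 (mod 13).
Step 5: correct position 4: c_4 = r_4 − e = 6 − 2 ≡ 4 (mod 13). Hence c = [12, 6, 9, 4, 10].
  Check: interpolating c through the α_i gives m(x) = 7 + 3·x (degree < 2) with m(α_i) = c_i for every i, so c is indeed a codeword.


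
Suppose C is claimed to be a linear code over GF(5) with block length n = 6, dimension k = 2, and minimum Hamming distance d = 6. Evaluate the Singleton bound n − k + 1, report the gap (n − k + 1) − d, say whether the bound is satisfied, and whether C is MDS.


Singleton RHS = n − k + 1 = 5, slack = -1, bound violated (no such code; not MDS).

Singleton bound: d ≤ n − k + 1.
Here n = 6, k = 2, so n − k + 1 = 5.
Given d = 6, check d ≤ 5: NO.
Slack = (n − k + 1) − d = -1.
The slack is negative: d = 6 exceeds n − k + 1 = 5 by 1, so the Singleton bound is violated and no linear [6, 2, 6]_5 code can exist. In particular it is not MDS (MDS requires d = n − k + 1 exactly).
Description: the claimed parameters are [6, 2, 6]_5; such a code would be impossible (violates the Singleton bound).


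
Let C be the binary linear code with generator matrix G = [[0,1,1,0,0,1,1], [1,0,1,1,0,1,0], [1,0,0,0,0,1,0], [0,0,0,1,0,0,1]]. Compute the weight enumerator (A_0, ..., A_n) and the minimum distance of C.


Weight distribution: A_0 = 1, A_2 = 6, A_4 = 9. Minimum distance d = 2.

Enumerate all 2^4 = 16 messages m ∈ F_2^4.
For each, compute codeword c = mG in F_2^7, then tally its weight.
  m = 0000 → c = 0000000, weight = 0.
  m = 1000 → c = 0110011, weight = 4.
  m = 0100 → c = 1011010, weight = 4.
  m = 1100 → c = 1101001, weight = 4.
  m = 0010 → c = 1000010, weight = 2.
  m = 1010 → c = 1110001, weight = 4.
  m = 0110 → c = 0011000, weight = 2.
  m = 1110 → c = 0101011, weight = 4.
  m = 0001 → c = 0001001, weight = 2.
  m = 1001 → c = 0111010, weight = 4.
  m = 0101 → c = 1010011, weight = 4.
  m = 1101 → c = 1100000, weight = 2.
  m = 0011 → c = 1001011, weight = 4.
  m = 1011 → c = 1111000, weight = 4.
  m = 0111 → c = 0010001, weight = 2.
  m = 1111 → c = 0100010, weight = 2.
Tally weights:
  weight 0: 1 codewords.
  weight 2: 6 codewords.
  weight 4: 9 codewords.
Minimum distance d = smallest w > 0 with A_w > 0 = 2.
Sanity: Σ A_w = 16 = 2^4 = 16 ✓.


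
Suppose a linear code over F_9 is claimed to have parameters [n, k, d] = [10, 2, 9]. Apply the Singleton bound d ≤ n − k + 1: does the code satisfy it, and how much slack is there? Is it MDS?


Singleton RHS = n − k + 1 = 9, slack = 0, bound satisfied, MDS.

Singleton bound: d ≤ n − k + 1.
Here n = 10, k = 2, so n − k + 1 = 9.
Given d = 9, check d ≤ 9: YES.
Slack = (n − k + 1) − d = 0.
The code is MDS (slack = 0).
Description: the claimed parameters are [10, 2, 9]_9; such a code would be MDS (meets Singleton bound).


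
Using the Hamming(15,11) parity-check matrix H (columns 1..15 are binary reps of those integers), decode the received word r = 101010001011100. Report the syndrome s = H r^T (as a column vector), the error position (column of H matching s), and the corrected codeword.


s = (0, 1, 0, 0)^T, error position = 4, corrected codeword c = 101110001011100

Compute s = H r^T mod 2 one row at a time:
  s_1 = 0 + 1 + 0 + 1 + 1 + 1 + 0 + 0 = 4 ≡ 0 (mod 2).
  s_2 = 0 + 1 + 0 + 0 + 1 + 1 + 0 + 0 = 3 ≡ 1 (mod 2).
  s_3 = 0 + 1 + 0 + 0 + 0 + 1 + 0 + 0 = 2 ≡ 0 (mod 2).
  s_4 = 1 + 1 + 1 + 0 + 1 + 1 + 1 + 0 = 6 ≡ 0 (mod 2).
s = (0, 1, 0, 0)^T — this equals column 4 of H (binary 0100), so error is at position 4.
Correct: flip bit 4 of r = 101010001011100 to get c = 101110001011100.


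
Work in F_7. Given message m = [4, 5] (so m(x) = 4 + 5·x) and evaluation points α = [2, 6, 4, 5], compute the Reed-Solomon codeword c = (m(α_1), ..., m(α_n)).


c = [0, 6, 3, 1]

Message polynomial: m(x) = 4 + 5·x (mod 7).
For each evaluation point α_i, compute m(α_i) mod 7:
  α_1 = 2: Horner steps 5 → 0, so m(2) = 0.
  α_2 = 6: Horner steps 5 → 6, so m(6) = 6.
  α_3 = 4: Horner steps 5 → 3, so m(4) = 3.
  α_4 = 5: Horner steps 5 → 1, so m(5) = 1.
Codeword c = [0, 6, 3, 1] ∈ F_7^4.


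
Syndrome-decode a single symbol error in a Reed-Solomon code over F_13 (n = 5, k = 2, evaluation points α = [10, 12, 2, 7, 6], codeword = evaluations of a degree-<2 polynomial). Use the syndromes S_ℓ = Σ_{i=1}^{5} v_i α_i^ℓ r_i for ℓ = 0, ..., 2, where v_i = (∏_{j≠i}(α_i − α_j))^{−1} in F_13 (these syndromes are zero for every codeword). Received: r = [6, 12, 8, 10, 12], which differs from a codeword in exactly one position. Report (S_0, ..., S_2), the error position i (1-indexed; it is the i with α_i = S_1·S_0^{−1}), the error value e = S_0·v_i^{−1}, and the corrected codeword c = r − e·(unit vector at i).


S = (12, 7, 3), error at position 5, error magnitude e = 5, c = [6, 12, 8, 10, 7].

Step 1: column multipliers v_i = (∏_{j≠i}(α_i − α_j))^{−1} mod 13.
  i = 1 (α = 10): (10−12)(10−2)(10−7)(10−6) = (−2)·8·3·4 = −192 ≡ 3, so v_1 = 3^{−1} = 9 (mod 13).
  i = 2 (α = 12): (12−10)(12−2)(12−7)(12−6) = 2·10·5·6 = 600 ≡ 2, so v_2 = 2^{−1} = 7 (mod 13).
  i = 3 (α = 2): (2−10)(2−12)(2−7)(2−6) = (−8)·(−10)·(−5)·(−4) = 1600 ≡ 1, so v_3 = 1^{−1} = 1 (mod 13).
  i = 4 (α = 7): (7−10)(7−12)(7−2)(7−6) = (−3)·(−5)·5·1 = 75 ≡ 10, so v_4 = 10^{−1} = 4 (mod 13).
  i = 5 (α = 6): (6−10)(6−12)(6−2)(6−7) = (−4)·(−6)·4·(−1) = −96 ≡ 8, so v_5 = 8^{−1} = 5 (mod 13).
  v = [9, 7, 1, 4, 5].
Step 2: syndromes of r = [6, 12, 8, 10, 12] (all sums mod 13).
  S_0 = Σ v_i r_i = 9·6 + 7·12 + 1·8 + 4·10 + 5·12 = 246 ≡ 12.
  S_1 = Σ v_i α_i r_i = 9·10·6 + 7·12·12 + 1·2·8 + 4·7·10 + 5·6·12 = 2204 ≡ 7.
  α_i^2 mod 13 = [9, 1, 4, 10, 10].
  S_2 = Σ v_i α_i^2 r_i = 9·9·6 + 7·1·12 + 1·4·8 + 4·10·10 + 5·10·12 = 1602 ≡ 3.
  S = (12, 7, 3) ≠ 0, so r is not a codeword (an error is present).
Step 3: locate the error. For a single error e at position i, S_ℓ = v_i·e·α_i^ℓ, so α_err = S_1/S_0.
  S_0^{−1} = 12^{−1} = 12 (mod 13), so α_err = 7·12 = 84 ≡ 6 = α_5. Error position i = 5.
  Consistency check: S_2/S_1 = 3·2 = 6 ≡ 6 = α_err ✓ (single-error assumption holds).
Step 4: error magnitude e = S_0/v_5 = S_0·∏_{j≠5}(α_5 − α_j) = 12·8 = 96 ≡ 5 (mod 13).
Step 5: correct position 5: c_5 = r_5 − e = 12 − 5 ≡ 7 (mod 13). Hence c = [6, 12, 8, 10, 7].
  Check: interpolating c through the α_i gives m(x) = 2 + 3·x (degree < 2) with m(α_i) = c_i for every i, so c is indeed a codeword.


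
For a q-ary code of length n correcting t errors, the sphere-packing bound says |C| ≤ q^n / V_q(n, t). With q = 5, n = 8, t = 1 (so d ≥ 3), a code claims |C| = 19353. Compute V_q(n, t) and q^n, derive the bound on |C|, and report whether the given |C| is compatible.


V_q(n, t) = 33, q^n = 390625, Hamming bound = 11837, |C| = 19353 > bound (violated).

Step 1: Compute V_q(n, t) = Σ_{j=0}^1 C(n, j) (q−1)^j.
  j = 0: C(8,0)·(4)^0 = 1·1 = 1.
  j = 1: C(8,1)·(4)^1 = 8·4 = 32.
  V_q(n, t) = 1 + 32 = 33.
Step 2: q^n = 5^8 = 390625.
Step 3: Hamming bound ⌊q^n / V_q(n,t)⌋ = ⌊390625/33⌋ = 11837.
Step 4: Compare |C| = 19353 to 11837: violated.
The claimed |C| lies above the Hamming bound, so no 5-ary code of length 8 with d ≥ 3 can have 19353 codewords.
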